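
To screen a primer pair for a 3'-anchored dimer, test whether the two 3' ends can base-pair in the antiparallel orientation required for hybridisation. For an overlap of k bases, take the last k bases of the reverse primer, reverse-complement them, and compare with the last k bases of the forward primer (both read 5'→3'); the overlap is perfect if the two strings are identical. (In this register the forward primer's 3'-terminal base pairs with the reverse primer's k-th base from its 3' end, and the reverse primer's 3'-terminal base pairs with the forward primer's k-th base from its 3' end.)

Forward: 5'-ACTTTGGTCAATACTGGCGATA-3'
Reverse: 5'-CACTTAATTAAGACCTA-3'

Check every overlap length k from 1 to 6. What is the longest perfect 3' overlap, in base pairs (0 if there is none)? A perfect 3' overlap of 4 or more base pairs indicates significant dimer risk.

Longest perfect overlap: 2 complementary base pairs; below the dimer-risk threshold (threshold 4).

Last 6 bases (5'→3') — forward …GCGATA, reverse …GACCTA.
Reverse complement of the reverse primer's last 6 bases: TAGGTC; its first k bases are the reverse complement of the reverse primer's last k bases, so a perfect k-base overlap needs the forward primer's last k bases to equal them.
Comparing (forward last k vs required): k=1: A vs T ✗; k=2: TA vs TA ✓; k=3: ATA vs TAG ✗; k=4: GATA vs TAGG ✗; k=5: CGATA vs TAGGT ✗; k=6: GCGATA vs TAGGTC ✗.
Only k = 2 is perfect, so the longest perfect 3' overlap is 2.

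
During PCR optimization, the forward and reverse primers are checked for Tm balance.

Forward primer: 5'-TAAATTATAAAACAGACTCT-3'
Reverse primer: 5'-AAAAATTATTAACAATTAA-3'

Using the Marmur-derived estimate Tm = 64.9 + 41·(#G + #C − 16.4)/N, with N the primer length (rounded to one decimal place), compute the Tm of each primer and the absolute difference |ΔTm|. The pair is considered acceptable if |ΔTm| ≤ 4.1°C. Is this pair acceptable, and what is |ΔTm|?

Forward: G+C = 4, N = 20 → Tm = 64.9 + 41·(4 − 16.4)/20 = 39.5°C.
Reverse: G+C = 1, N = 19 → Tm = 64.9 + 41·(1 − 16.4)/19 = 31.7°C.
|ΔTm| = |39.5 − 31.7| = 7.8°C, > 4.1°C.

|ΔTm| = 7.8°C; the pair is not acceptable.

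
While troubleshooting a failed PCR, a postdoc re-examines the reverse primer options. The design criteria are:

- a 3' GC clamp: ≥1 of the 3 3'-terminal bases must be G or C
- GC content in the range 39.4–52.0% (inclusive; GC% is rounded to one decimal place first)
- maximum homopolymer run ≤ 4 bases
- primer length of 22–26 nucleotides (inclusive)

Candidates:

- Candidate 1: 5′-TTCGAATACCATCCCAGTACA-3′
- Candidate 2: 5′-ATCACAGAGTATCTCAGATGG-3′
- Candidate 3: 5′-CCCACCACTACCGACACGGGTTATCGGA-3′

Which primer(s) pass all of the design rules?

None of the candidates satisfy all criteria.

Candidate 1 (21 nt, A=7 T=5 G=2 C=7): 3' end ACA has 1 G/C ✓; GC 9/21 = 42.9% ✓; longest run = 3 ✓; length 21, outside 22–26 ✗ — fails.
Candidate 2 (21 nt, A=7 T=5 G=5 C=4): 3' end TGG has 2 G/C ✓; GC 9/21 = 42.9% ✓; longest run = 2 ✓; length 21, outside 22–26 ✗ — fails.
Candidate 3 (28 nt, A=7 T=4 G=6 C=11): 3' end GGA has 2 G/C ✓; GC 17/28 = 60.7%, outside 39.4–52.0% ✗; longest run = 3 ✓; length 28, outside 22–26 ✗ — fails.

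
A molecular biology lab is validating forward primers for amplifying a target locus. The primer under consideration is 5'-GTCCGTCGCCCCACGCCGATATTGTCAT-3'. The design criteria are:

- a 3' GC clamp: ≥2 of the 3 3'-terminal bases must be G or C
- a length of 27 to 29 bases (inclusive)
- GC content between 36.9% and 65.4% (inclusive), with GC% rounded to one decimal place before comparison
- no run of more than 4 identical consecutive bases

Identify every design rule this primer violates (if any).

Base counts: A=4, T=7, G=6, C=11 (length 28).
GC clamp: 3' end CAT has 1 G/C, need ≥2 ✗
length: length 28 ✓
GC content: GC 17/28 = 60.7% ✓
homopolymer run: longest run = 4 ✓

Fails: GC clamp.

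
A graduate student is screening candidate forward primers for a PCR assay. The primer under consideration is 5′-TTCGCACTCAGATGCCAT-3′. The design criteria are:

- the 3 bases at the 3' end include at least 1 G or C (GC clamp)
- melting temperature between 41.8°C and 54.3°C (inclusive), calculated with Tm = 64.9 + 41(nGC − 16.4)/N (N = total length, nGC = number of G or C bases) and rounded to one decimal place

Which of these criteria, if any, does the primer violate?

Base counts: A=4, T=5, G=3, C=6 (length 18).
GC clamp: 3' end CAT has 1 G/C ✓
Tm: Tm = 64.9 + 41·(9 − 16.4)/18 = 48.0°C ✓

Meets all criteria.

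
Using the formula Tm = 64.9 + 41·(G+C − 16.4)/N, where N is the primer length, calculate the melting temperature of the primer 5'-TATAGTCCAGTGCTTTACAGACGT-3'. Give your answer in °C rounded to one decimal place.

54.0°C

Base counts: A=6, T=8, G=5, C=5; G+C = 10, N = 24.
Tm = 64.9 + 41·(10 − 16.4)/24 = 64.9 + -262.40/24 = 54.0°C.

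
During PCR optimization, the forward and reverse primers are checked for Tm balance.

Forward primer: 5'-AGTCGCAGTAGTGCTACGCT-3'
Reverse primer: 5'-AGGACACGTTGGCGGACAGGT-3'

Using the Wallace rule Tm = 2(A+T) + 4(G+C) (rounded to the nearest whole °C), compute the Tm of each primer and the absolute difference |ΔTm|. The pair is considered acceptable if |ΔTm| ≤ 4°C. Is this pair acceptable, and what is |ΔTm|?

|ΔTm| = 6°C; the pair is not acceptable.

Forward: A=4 T=5 G=6 C=5 → Tm = 2·9 + 4·11 = 62°C.
Reverse: A=5 T=3 G=9 C=4 → Tm = 2·8 + 4·13 = 68°C.
|ΔTm| = |62 − 68| = 6°C, > 4°C.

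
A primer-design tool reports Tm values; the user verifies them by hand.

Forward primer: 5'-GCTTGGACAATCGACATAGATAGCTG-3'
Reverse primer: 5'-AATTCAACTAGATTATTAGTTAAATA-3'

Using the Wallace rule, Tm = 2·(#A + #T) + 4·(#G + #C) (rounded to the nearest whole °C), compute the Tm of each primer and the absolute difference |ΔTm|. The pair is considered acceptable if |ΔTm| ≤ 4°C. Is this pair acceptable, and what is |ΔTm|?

Forward: A=8 T=6 G=7 C=5 → Tm = 2·14 + 4·12 = 76°C.
Reverse: A=12 T=10 G=2 C=2 → Tm = 2·22 + 4·4 = 60°C.
|ΔTm| = |76 − 60| = 16°C, > 4°C.

|ΔTm| = 16°C; the pair is not acceptable.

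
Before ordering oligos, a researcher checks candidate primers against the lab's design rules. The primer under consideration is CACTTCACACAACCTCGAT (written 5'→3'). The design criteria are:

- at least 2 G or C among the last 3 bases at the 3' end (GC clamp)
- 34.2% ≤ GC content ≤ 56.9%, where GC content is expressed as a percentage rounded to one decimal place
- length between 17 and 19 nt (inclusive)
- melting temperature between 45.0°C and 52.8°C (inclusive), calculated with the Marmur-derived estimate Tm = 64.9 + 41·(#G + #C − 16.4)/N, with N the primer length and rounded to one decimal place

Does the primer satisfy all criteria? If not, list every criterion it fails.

Fails: GC clamp.

Base counts: A=6, T=4, G=1, C=8 (length 19).
GC clamp: 3' end GAT has 1 G/C, need ≥2 ✗
GC content: GC 9/19 = 47.4% ✓
length: length 19 ✓
Tm: Tm = 64.9 + 41·(9 − 16.4)/19 = 48.9°C ✓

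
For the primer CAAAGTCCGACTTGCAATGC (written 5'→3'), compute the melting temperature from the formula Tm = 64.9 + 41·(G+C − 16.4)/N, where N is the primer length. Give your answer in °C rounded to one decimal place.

Base counts: A=6, T=4, G=4, C=6; G+C = 10, N = 20.
Tm = 64.9 + 41·(10 − 16.4)/20 = 64.9 + -262.40/20 = 51.8°C.

51.8°C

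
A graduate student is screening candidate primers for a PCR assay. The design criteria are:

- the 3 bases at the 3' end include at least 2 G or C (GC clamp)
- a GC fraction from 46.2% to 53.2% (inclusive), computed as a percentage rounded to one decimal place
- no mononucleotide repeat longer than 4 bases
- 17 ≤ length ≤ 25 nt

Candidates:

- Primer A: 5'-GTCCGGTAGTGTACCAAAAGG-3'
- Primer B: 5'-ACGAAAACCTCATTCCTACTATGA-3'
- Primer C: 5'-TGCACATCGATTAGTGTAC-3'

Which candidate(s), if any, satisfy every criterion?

Primer A (21 nt, A=6 T=4 G=7 C=4): 3' end AGG has 2 G/C ✓; GC 11/21 = 52.4% ✓; longest run = 4 ✓; length 21 ✓ — passes.
Primer B (24 nt, A=9 T=6 G=2 C=7): 3' end TGA has 1 G/C, need ≥2 ✗; GC 9/24 = 37.5%, outside 46.2–53.2% ✗; longest run = 4 ✓; length 24 ✓ — fails.
Primer C (19 nt, A=5 T=6 G=4 C=4): 3' end TAC has 1 G/C, need ≥2 ✗; GC 8/19 = 42.1%, outside 46.2–53.2% ✗; longest run = 2 ✓; length 19 ✓ — fails.

Primer A only.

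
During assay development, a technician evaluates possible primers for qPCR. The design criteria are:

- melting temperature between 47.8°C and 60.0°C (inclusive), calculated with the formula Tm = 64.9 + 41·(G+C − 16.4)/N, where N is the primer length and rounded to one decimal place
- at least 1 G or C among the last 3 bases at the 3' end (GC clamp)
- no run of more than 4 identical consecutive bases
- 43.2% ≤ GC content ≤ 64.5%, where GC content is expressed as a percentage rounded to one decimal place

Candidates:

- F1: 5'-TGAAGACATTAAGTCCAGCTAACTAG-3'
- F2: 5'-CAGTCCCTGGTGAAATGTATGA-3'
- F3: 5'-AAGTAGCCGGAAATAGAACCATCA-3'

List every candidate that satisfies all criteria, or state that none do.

F2 only.

F1 (26 nt, A=10 T=6 G=5 C=5): Tm = 64.9 + 41·(10 − 16.4)/26 = 54.8°C ✓; 3' end TAG has 1 G/C ✓; longest run = 2 ✓; GC 10/26 = 38.5%, outside 43.2–64.5% ✗ — fails.
F2 (22 nt, A=6 T=6 G=6 C=4): Tm = 64.9 + 41·(10 − 16.4)/22 = 53.0°C ✓; 3' end TGA has 1 G/C ✓; longest run = 3 ✓; GC 10/22 = 45.5% ✓ — passes.
F3 (24 nt, A=11 T=3 G=5 C=5): Tm = 64.9 + 41·(10 − 16.4)/24 = 54.0°C ✓; 3' end TCA has 1 G/C ✓; longest run = 3 ✓; GC 10/24 = 41.7%, outside 43.2–64.5% ✗ — fails.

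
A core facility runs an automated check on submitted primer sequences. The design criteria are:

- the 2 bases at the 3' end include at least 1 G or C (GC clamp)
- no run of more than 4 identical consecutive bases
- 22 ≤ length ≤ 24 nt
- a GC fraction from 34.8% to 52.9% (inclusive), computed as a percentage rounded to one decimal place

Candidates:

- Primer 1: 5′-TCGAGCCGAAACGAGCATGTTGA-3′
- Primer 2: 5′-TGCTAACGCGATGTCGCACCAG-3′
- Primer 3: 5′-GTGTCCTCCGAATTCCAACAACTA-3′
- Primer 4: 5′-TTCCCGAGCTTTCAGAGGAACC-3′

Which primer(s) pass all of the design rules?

Primer 1 only.

Primer 1 (23 nt, A=7 T=4 G=7 C=5): 3' end GA has 1 G/C ✓; longest run = 3 ✓; length 23 ✓; GC 12/23 = 52.2% ✓ — passes.
Primer 2 (22 nt, A=5 T=4 G=6 C=7): 3' end AG has 1 G/C ✓; longest run = 2 ✓; length 22 ✓; GC 13/22 = 59.1%, outside 34.8–52.9% ✗ — fails.
Primer 3 (24 nt, A=7 T=6 G=3 C=8): 3' end TA has 0 G/C, need ≥1 ✗; longest run = 2 ✓; length 24 ✓; GC 11/24 = 45.8% ✓ — fails.
Primer 4 (22 nt, A=5 T=5 G=5 C=7): 3' end CC has 2 G/C ✓; longest run = 3 ✓; length 22 ✓; GC 12/22 = 54.5%, outside 34.8–52.9% ✗ — fails.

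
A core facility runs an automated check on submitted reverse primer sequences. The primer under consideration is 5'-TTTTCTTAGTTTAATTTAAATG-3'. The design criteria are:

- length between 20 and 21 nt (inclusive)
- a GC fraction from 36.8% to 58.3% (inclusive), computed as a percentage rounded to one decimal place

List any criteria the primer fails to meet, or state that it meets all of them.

Base counts: A=6, T=13, G=2, C=1 (length 22).
length: length 22, outside 20–21 ✗
GC content: GC 3/22 = 13.6%, outside 36.8–58.3% ✗

Fails: length, GC content.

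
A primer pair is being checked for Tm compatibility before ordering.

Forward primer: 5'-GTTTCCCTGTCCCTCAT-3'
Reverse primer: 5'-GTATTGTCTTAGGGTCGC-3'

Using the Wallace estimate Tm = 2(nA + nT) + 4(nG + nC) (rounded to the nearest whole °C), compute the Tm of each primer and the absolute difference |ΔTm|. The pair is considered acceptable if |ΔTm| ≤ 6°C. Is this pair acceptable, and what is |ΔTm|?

Forward: A=1 T=7 G=2 C=7 → Tm = 2·8 + 4·9 = 52°C.
Reverse: A=2 T=7 G=6 C=3 → Tm = 2·9 + 4·9 = 54°C.
|ΔTm| = |52 − 54| = 2°C, ≤ 6°C.

|ΔTm| = 2°C; the pair is acceptable.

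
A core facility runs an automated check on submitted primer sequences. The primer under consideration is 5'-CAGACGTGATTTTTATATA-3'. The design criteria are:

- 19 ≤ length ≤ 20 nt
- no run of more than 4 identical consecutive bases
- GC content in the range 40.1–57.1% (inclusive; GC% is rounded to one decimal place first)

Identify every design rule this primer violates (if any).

Fails: homopolymer run, GC content.

Base counts: A=6, T=8, G=3, C=2 (length 19).
length: length 19 ✓
homopolymer run: longest run = 5, exceeds 4 ✗
GC content: GC 5/19 = 26.3%, outside 40.1–57.1% ✗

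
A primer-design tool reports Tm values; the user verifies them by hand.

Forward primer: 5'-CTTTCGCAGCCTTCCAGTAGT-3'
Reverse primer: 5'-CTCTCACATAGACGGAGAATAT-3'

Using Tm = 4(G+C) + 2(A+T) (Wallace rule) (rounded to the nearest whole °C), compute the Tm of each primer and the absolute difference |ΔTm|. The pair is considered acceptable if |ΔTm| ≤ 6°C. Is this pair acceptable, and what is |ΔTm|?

Forward: A=3 T=7 G=4 C=7 → Tm = 2·10 + 4·11 = 64°C.
Reverse: A=8 T=5 G=4 C=5 → Tm = 2·13 + 4·9 = 62°C.
|ΔTm| = |64 − 62| = 2°C, ≤ 6°C.

|ΔTm| = 2°C; the pair is acceptable.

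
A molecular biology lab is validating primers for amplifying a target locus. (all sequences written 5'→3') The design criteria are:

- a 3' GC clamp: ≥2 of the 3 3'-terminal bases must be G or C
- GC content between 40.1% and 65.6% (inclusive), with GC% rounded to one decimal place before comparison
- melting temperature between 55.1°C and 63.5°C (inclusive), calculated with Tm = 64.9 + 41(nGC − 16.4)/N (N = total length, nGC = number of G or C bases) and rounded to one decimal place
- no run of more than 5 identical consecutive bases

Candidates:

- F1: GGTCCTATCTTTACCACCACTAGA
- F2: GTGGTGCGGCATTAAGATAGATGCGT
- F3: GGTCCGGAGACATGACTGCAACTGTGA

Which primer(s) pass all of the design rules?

F2 only.

F1 (24 nt, A=6 T=7 G=3 C=8): 3' end AGA has 1 G/C, need ≥2 ✗; GC 11/24 = 45.8% ✓; Tm = 64.9 + 41·(11 − 16.4)/24 = 55.7°C ✓; longest run = 3 ✓ — fails.
F2 (26 nt, A=6 T=7 G=10 C=3): 3' end CGT has 2 G/C ✓; GC 13/26 = 50.0% ✓; Tm = 64.9 + 41·(13 − 16.4)/26 = 59.5°C ✓; longest run = 2 ✓ — passes.
F3 (27 nt, A=7 T=5 G=9 C=6): 3' end TGA has 1 G/C, need ≥2 ✗; GC 15/27 = 55.6% ✓; Tm = 64.9 + 41·(15 − 16.4)/27 = 62.8°C ✓; longest run = 2 ✓ — fails.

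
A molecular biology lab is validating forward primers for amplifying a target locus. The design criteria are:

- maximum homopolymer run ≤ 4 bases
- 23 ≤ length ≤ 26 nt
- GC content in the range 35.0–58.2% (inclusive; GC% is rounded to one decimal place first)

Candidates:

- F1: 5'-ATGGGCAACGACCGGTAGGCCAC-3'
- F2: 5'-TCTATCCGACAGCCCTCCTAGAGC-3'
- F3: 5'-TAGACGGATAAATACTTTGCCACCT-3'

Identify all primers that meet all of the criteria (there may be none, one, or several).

F3 only.

F1 (23 nt, A=6 T=2 G=8 C=7): longest run = 3 ✓; length 23 ✓; GC 15/23 = 65.2%, outside 35.0–58.2% ✗ — fails.
F2 (24 nt, A=5 T=5 G=4 C=10): longest run = 3 ✓; length 24 ✓; GC 14/24 = 58.3%, outside 35.0–58.2% ✗ — fails.
F3 (25 nt, A=8 T=7 G=4 C=6): longest run = 3 ✓; length 25 ✓; GC 10/25 = 40.0% ✓ — passes.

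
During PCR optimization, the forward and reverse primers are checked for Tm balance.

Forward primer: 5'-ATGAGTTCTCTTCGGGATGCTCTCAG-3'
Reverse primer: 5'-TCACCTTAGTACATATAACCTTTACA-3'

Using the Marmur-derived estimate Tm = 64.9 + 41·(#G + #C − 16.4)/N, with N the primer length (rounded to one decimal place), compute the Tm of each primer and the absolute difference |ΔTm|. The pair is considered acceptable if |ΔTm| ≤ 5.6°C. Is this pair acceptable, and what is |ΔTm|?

|ΔTm| = 7.8°C; the pair is not acceptable.

Forward: G+C = 13, N = 26 → Tm = 64.9 + 41·(13 − 16.4)/26 = 59.5°C.
Reverse: G+C = 8, N = 26 → Tm = 64.9 + 41·(8 − 16.4)/26 = 51.7°C.
|ΔTm| = |59.5 − 51.7| = 7.8°C, > 5.6°C.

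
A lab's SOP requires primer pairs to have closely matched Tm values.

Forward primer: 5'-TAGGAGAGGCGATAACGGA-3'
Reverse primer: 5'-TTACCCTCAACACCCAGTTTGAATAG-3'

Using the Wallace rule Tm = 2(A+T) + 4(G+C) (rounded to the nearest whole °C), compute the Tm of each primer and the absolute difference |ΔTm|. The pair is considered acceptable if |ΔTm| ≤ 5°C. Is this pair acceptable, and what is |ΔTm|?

Forward: A=7 T=2 G=8 C=2 → Tm = 2·9 + 4·10 = 58°C.
Reverse: A=8 T=7 G=3 C=8 → Tm = 2·15 + 4·11 = 74°C.
|ΔTm| = |58 − 74| = 16°C, > 5°C.

|ΔTm| = 16°C; the pair is not acceptable.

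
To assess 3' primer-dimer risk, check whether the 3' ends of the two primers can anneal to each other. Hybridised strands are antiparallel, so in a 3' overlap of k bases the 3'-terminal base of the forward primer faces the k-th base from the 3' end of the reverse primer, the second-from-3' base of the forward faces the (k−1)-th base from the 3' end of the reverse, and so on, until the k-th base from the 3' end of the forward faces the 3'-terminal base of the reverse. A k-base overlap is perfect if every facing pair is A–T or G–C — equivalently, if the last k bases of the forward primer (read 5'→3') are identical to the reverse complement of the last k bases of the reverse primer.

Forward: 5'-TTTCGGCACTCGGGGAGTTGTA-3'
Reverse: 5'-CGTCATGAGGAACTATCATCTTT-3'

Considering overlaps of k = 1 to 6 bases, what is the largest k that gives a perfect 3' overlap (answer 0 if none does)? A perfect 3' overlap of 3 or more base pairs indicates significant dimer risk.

Longest perfect overlap: 1 complementary base pair; below the dimer-risk threshold (threshold 3).

Last 6 bases (5'→3') — forward …GTTGTA, reverse …ATCTTT.
Reverse complement of the reverse primer's last 6 bases: AAAGAT; its first k bases are the reverse complement of the reverse primer's last k bases, so a perfect k-base overlap needs the forward primer's last k bases to equal them.
Comparing (forward last k vs required): k=1: A vs A ✓; k=2: TA vs AA ✗; k=3: GTA vs AAA ✗; k=4: TGTA vs AAAG ✗; k=5: TTGTA vs AAAGA ✗; k=6: GTTGTA vs AAAGAT ✗.
Only k = 1 is perfect, so the longest perfect 3' overlap is 1.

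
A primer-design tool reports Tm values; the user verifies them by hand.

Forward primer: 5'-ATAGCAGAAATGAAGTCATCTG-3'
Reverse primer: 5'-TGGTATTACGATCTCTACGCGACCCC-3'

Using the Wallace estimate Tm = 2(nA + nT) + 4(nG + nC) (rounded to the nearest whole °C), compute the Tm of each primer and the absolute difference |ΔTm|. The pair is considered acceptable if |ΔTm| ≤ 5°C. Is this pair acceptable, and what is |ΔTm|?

Forward: A=9 T=5 G=5 C=3 → Tm = 2·14 + 4·8 = 60°C.
Reverse: A=5 T=7 G=5 C=9 → Tm = 2·12 + 4·14 = 80°C.
|ΔTm| = |60 − 80| = 20°C, > 5°C.

|ΔTm| = 20°C; the pair is not acceptable.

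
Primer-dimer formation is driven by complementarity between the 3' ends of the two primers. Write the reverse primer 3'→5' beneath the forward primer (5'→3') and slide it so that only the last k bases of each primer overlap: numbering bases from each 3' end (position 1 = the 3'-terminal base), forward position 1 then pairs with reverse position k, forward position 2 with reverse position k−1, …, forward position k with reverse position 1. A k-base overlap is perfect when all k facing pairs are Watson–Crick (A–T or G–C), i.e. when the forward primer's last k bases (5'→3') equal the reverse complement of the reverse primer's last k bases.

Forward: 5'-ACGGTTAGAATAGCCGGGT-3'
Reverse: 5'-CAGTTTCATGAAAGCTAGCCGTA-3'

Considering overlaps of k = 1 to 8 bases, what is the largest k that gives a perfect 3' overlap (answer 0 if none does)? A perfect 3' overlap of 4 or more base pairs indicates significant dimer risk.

Last 8 bases (5'→3') — forward …AGCCGGGT, reverse …TAGCCGTA.
Reverse complement of the reverse primer's last 8 bases: TACGGCTA; its first k bases are the reverse complement of the reverse primer's last k bases, so a perfect k-base overlap needs the forward primer's last k bases to equal them.
Comparing (forward last k vs required): k=1: T vs T ✓; k=2: GT vs TA ✗; k=3: GGT vs TAC ✗; k=4: GGGT vs TACG ✗; k=5: CGGGT vs TACGG ✗; k=6: CCGGGT vs TACGGC ✗; k=7: GCCGGGT vs TACGGCT ✗; k=8: AGCCGGGT vs TACGGCTA ✗.
Only k = 1 is perfect, so the longest perfect 3' overlap is 1.

Longest perfect overlap: 1 complementary base pair; below the dimer-risk threshold (threshold 4).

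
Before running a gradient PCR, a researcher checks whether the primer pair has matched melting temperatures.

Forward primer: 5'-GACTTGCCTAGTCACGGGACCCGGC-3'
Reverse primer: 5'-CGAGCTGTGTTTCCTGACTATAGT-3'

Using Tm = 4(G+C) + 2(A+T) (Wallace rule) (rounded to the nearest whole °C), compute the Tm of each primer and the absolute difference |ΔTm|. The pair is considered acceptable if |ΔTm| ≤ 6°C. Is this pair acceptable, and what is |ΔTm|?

Forward: A=4 T=4 G=8 C=9 → Tm = 2·8 + 4·17 = 84°C.
Reverse: A=4 T=9 G=6 C=5 → Tm = 2·13 + 4·11 = 70°C.
|ΔTm| = |84 − 70| = 14°C, > 6°C.

|ΔTm| = 14°C; the pair is not acceptable.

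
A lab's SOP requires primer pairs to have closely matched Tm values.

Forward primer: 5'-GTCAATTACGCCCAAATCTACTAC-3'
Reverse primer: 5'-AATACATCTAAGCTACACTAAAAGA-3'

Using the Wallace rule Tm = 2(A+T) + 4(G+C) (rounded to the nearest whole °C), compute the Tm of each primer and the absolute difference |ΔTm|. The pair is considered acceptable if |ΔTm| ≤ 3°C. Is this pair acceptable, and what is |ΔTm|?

Forward: A=8 T=6 G=2 C=8 → Tm = 2·14 + 4·10 = 68°C.
Reverse: A=13 T=5 G=2 C=5 → Tm = 2·18 + 4·7 = 64°C.
|ΔTm| = |68 − 64| = 4°C, > 3°C.

|ΔTm| = 4°C; the pair is not acceptable.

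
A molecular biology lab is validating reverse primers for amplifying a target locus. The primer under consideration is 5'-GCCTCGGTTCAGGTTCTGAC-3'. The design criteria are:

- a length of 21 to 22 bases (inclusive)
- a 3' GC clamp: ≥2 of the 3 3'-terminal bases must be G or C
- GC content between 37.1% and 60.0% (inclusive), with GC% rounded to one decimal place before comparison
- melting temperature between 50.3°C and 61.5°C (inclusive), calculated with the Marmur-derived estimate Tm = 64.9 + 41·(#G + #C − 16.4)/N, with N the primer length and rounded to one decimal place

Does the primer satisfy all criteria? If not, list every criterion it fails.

Base counts: A=2, T=6, G=6, C=6 (length 20).
length: length 20, outside 21–22 ✗
GC clamp: 3' end GAC has 2 G/C ✓
GC content: GC 12/20 = 60.0% ✓
Tm: Tm = 64.9 + 41·(12 − 16.4)/20 = 55.9°C ✓

Fails: length.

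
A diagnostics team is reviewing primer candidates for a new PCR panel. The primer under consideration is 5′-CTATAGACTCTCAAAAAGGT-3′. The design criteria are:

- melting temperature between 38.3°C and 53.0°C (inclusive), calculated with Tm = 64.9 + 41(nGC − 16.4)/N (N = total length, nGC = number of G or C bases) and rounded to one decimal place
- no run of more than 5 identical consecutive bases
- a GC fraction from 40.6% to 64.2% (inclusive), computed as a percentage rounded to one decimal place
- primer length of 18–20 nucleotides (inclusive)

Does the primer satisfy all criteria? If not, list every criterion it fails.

Fails: GC content.

Base counts: A=8, T=5, G=3, C=4 (length 20).
Tm: Tm = 64.9 + 41·(7 − 16.4)/20 = 45.6°C ✓
homopolymer run: longest run = 5 ✓
GC content: GC 7/20 = 35.0%, outside 40.6–64.2% ✗
length: length 20 ✓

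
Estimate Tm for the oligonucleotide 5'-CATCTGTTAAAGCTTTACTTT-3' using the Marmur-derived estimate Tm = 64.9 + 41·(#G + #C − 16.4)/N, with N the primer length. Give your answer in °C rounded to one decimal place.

44.6°C

Base counts: A=5, T=10, G=2, C=4; G+C = 6, N = 21.
Tm = 64.9 + 41·(6 − 16.4)/21 = 64.9 + -426.40/21 = 44.6°C.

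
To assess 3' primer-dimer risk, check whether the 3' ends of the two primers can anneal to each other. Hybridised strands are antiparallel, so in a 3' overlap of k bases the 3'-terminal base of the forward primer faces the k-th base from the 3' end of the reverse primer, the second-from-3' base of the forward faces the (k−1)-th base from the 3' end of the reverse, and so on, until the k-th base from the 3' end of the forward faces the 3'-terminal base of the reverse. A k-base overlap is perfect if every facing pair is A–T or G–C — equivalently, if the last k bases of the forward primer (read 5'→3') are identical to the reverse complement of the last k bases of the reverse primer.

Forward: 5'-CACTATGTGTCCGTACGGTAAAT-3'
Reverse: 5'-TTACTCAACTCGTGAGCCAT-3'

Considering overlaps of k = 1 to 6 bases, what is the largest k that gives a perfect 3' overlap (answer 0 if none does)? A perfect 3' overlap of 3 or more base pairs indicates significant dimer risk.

Longest perfect overlap: 2 complementary base pairs; below the dimer-risk threshold (threshold 3).

Last 6 bases (5'→3') — forward …GTAAAT, reverse …AGCCAT.
Reverse complement of the reverse primer's last 6 bases: ATGGCT; its first k bases are the reverse complement of the reverse primer's last k bases, so a perfect k-base overlap needs the forward primer's last k bases to equal them.
Comparing (forward last k vs required): k=1: T vs A ✗; k=2: AT vs AT ✓; k=3: AAT vs ATG ✗; k=4: AAAT vs ATGG ✗; k=5: TAAAT vs ATGGC ✗; k=6: GTAAAT vs ATGGCT ✗.
Only k = 2 is perfect, so the longest perfect 3' overlap is 2.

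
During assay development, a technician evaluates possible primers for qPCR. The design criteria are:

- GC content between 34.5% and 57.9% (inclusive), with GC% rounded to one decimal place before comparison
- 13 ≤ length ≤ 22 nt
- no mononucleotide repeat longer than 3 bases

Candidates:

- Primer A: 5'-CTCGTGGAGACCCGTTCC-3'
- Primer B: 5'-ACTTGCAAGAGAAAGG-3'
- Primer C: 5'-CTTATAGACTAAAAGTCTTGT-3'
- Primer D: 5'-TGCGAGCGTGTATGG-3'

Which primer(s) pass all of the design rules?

Primer A (18 nt, A=2 T=4 G=5 C=7): GC 12/18 = 66.7%, outside 34.5–57.9% ✗; length 18 ✓; longest run = 3 ✓ — fails.
Primer B (16 nt, A=7 T=2 G=5 C=2): GC 7/16 = 43.8% ✓; length 16 ✓; longest run = 3 ✓ — passes.
Primer C (21 nt, A=7 T=8 G=3 C=3): GC 6/21 = 28.6%, outside 34.5–57.9% ✗; length 21 ✓; longest run = 4, exceeds 3 ✗ — fails.
Primer D (15 nt, A=2 T=4 G=7 C=2): GC 9/15 = 60.0%, outside 34.5–57.9% ✗; length 15 ✓; longest run = 2 ✓ — fails.

Primer B only.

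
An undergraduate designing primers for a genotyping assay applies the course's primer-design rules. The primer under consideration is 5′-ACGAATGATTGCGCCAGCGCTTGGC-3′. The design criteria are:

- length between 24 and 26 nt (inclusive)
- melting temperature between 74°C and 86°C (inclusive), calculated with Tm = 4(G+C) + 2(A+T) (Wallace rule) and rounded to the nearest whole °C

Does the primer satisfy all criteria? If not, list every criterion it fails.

Base counts: A=5, T=5, G=8, C=7 (length 25).
length: length 25 ✓
Tm: Tm = 2·10 + 4·15 = 80°C ✓

Meets all criteria.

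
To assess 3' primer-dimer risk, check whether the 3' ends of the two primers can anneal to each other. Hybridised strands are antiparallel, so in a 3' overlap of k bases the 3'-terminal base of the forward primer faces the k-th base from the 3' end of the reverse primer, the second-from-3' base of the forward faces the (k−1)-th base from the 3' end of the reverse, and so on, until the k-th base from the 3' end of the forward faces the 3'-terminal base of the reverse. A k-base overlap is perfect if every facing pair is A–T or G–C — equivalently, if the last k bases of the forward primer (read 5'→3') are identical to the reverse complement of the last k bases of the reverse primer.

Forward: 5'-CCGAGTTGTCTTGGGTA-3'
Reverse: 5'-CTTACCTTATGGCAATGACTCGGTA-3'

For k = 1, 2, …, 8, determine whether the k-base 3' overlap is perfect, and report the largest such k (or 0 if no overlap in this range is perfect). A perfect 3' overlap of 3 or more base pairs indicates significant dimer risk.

Longest perfect overlap: 2 complementary base pairs; below the dimer-risk threshold (threshold 3).

Last 8 bases (5'→3') — forward …CTTGGGTA, reverse …ACTCGGTA.
Reverse complement of the reverse primer's last 8 bases: TACCGAGT; its first k bases are the reverse complement of the reverse primer's last k bases, so a perfect k-base overlap needs the forward primer's last k bases to equal them.
Comparing (forward last k vs required): k=1: A vs T ✗; k=2: TA vs TA ✓; k=3: GTA vs TAC ✗; k=4: GGTA vs TACC ✗; k=5: GGGTA vs TACCG ✗; k=6: TGGGTA vs TACCGA ✗; k=7: TTGGGTA vs TACCGAG ✗; k=8: CTTGGGTA vs TACCGAGT ✗.
Only k = 2 is perfect, so the longest perfect 3' overlap is 2.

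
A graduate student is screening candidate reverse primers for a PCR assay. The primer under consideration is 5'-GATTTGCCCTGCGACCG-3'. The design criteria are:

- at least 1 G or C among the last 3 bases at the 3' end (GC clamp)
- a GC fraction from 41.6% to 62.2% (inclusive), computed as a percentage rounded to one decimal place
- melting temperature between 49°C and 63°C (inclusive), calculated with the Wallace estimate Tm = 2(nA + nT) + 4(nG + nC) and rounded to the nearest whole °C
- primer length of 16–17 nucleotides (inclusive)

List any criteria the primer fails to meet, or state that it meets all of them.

Fails: GC content.

Base counts: A=2, T=4, G=5, C=6 (length 17).
GC clamp: 3' end CCG has 3 G/C ✓
GC content: GC 11/17 = 64.7%, outside 41.6–62.2% ✗
Tm: Tm = 2·6 + 4·11 = 56°C ✓
length: length 17 ✓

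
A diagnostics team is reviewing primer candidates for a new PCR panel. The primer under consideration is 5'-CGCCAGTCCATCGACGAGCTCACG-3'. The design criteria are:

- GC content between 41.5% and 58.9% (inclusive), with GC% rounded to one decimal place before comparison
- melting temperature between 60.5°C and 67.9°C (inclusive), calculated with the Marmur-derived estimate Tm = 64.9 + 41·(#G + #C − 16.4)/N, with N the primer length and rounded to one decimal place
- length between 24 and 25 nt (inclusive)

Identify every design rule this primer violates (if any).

Base counts: A=5, T=3, G=6, C=10 (length 24).
GC content: GC 16/24 = 66.7%, outside 41.5–58.9% ✗
Tm: Tm = 64.9 + 41·(16 − 16.4)/24 = 64.2°C ✓
length: length 24 ✓

Fails: GC content.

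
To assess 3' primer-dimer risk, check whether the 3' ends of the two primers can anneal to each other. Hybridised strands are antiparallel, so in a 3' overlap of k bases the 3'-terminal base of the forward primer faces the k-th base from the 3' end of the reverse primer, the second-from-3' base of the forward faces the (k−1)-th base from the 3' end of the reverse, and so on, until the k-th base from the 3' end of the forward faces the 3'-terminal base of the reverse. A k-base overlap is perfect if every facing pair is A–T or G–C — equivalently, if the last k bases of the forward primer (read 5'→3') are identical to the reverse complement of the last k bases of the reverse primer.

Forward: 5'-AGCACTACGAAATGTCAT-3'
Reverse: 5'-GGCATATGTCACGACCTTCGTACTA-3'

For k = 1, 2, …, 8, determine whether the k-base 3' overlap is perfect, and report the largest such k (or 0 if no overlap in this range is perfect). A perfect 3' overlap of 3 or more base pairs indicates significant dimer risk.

Longest perfect overlap: 1 complementary base pair; below the dimer-risk threshold (threshold 3).

Last 8 bases (5'→3') — forward …AATGTCAT, reverse …TCGTACTA.
Reverse complement of the reverse primer's last 8 bases: TAGTACGA; its first k bases are the reverse complement of the reverse primer's last k bases, so a perfect k-base overlap needs the forward primer's last k bases to equal them.
Comparing (forward last k vs required): k=1: T vs T ✓; k=2: AT vs TA ✗; k=3: CAT vs TAG ✗; k=4: TCAT vs TAGT ✗; k=5: GTCAT vs TAGTA ✗; k=6: TGTCAT vs TAGTAC ✗; k=7: ATGTCAT vs TAGTACG ✗; k=8: AATGTCAT vs TAGTACGA ✗.
Only k = 1 is perfect, so the longest perfect 3' overlap is 1.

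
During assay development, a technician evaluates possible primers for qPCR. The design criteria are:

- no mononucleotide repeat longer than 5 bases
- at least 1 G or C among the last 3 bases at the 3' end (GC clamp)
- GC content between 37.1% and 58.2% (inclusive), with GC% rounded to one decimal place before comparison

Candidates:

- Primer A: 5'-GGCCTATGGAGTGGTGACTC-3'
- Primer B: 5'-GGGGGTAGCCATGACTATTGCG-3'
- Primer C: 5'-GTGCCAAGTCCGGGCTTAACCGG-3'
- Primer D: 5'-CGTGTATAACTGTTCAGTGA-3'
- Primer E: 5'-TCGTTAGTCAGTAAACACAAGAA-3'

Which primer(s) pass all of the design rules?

Primer A (20 nt, A=3 T=5 G=8 C=4): longest run = 2 ✓; 3' end CTC has 2 G/C ✓; GC 12/20 = 60.0%, outside 37.1–58.2% ✗ — fails.
Primer B (22 nt, A=4 T=5 G=9 C=4): longest run = 5 ✓; 3' end GCG has 3 G/C ✓; GC 13/22 = 59.1%, outside 37.1–58.2% ✗ — fails.
Primer C (23 nt, A=4 T=4 G=8 C=7): longest run = 3 ✓; 3' end CGG has 3 G/C ✓; GC 15/23 = 65.2%, outside 37.1–58.2% ✗ — fails.
Primer D (20 nt, A=5 T=7 G=5 C=3): longest run = 2 ✓; 3' end TGA has 1 G/C ✓; GC 8/20 = 40.0% ✓ — passes.
Primer E (23 nt, A=10 T=5 G=4 C=4): longest run = 3 ✓; 3' end GAA has 1 G/C ✓; GC 8/23 = 34.8%, outside 37.1–58.2% ✗ — fails.

Primer D only.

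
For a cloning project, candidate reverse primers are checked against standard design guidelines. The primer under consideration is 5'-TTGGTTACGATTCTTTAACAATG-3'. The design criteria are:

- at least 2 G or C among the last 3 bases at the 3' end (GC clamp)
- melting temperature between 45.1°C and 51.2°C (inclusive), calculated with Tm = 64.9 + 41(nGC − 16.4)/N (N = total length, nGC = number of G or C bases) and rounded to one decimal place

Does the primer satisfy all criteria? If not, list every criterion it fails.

Base counts: A=6, T=10, G=4, C=3 (length 23).
GC clamp: 3' end ATG has 1 G/C, need ≥2 ✗
Tm: Tm = 64.9 + 41·(7 − 16.4)/23 = 48.1°C ✓

Fails: GC clamp.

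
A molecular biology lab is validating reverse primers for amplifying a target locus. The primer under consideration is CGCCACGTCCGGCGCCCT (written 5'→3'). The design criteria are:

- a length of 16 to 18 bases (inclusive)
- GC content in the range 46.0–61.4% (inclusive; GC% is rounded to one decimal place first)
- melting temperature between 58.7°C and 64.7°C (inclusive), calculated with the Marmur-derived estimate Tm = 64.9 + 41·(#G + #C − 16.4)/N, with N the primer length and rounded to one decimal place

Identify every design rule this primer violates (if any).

Fails: GC content.

Base counts: A=1, T=2, G=5, C=10 (length 18).
length: length 18 ✓
GC content: GC 15/18 = 83.3%, outside 46.0–61.4% ✗
Tm: Tm = 64.9 + 41·(15 − 16.4)/18 = 61.7°C ✓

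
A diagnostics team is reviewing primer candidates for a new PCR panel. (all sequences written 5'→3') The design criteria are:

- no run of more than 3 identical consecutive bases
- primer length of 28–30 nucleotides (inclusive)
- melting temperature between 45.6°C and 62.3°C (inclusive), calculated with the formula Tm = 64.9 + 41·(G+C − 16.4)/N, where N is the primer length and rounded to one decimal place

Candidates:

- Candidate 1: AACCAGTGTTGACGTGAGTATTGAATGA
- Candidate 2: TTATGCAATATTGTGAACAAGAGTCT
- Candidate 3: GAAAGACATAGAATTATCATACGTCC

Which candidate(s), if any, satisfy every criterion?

Candidate 1 only.

Candidate 1 (28 nt, A=9 T=8 G=8 C=3): longest run = 2 ✓; length 28 ✓; Tm = 64.9 + 41·(11 − 16.4)/28 = 57.0°C ✓ — passes.
Candidate 2 (26 nt, A=9 T=9 G=5 C=3): longest run = 2 ✓; length 26, outside 28–30 ✗; Tm = 64.9 + 41·(8 − 16.4)/26 = 51.7°C ✓ — fails.
Candidate 3 (26 nt, A=11 T=6 G=4 C=5): longest run = 3 ✓; length 26, outside 28–30 ✗; Tm = 64.9 + 41·(9 − 16.4)/26 = 53.2°C ✓ — fails.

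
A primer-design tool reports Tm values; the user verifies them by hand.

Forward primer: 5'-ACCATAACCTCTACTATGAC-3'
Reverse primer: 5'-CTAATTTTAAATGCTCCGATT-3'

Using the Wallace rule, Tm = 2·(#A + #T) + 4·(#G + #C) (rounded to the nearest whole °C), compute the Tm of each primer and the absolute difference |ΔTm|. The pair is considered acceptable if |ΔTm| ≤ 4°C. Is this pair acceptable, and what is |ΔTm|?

|ΔTm| = 2°C; the pair is acceptable.

Forward: A=7 T=5 G=1 C=7 → Tm = 2·12 + 4·8 = 56°C.
Reverse: A=6 T=9 G=2 C=4 → Tm = 2·15 + 4·6 = 54°C.
|ΔTm| = |56 − 54| = 2°C, ≤ 4°C.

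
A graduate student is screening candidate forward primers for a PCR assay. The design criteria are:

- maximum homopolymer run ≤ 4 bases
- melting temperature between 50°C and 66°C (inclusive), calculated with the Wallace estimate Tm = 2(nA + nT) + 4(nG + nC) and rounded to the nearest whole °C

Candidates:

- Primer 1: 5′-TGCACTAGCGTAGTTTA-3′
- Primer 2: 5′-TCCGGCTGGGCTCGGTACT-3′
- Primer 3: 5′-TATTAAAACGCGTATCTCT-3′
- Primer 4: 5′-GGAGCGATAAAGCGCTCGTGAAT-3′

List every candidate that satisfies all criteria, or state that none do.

Primer 2 and Primer 3.

Primer 1 (17 nt, A=4 T=6 G=4 C=3): longest run = 3 ✓; Tm = 2·10 + 4·7 = 48°C, outside 50–66°C ✗ — fails.
Primer 2 (19 nt, A=1 T=5 G=7 C=6): longest run = 3 ✓; Tm = 2·6 + 4·13 = 64°C ✓ — passes.
Primer 3 (19 nt, A=6 T=7 G=2 C=4): longest run = 4 ✓; Tm = 2·13 + 4·6 = 50°C ✓ — passes.
Primer 4 (23 nt, A=7 T=4 G=8 C=4): longest run = 3 ✓; Tm = 2·11 + 4·12 = 70°C, outside 50–66°C ✗ — fails.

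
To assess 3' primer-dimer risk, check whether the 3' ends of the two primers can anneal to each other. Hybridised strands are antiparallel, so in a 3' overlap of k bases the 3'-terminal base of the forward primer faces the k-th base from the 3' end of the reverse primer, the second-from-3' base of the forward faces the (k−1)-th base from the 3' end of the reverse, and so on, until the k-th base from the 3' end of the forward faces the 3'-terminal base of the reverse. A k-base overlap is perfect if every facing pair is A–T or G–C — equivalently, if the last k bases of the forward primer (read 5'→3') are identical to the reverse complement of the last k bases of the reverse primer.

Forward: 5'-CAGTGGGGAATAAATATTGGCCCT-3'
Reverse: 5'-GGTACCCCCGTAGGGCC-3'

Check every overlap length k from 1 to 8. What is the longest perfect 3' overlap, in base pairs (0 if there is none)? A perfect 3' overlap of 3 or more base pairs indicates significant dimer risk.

Longest perfect overlap: 6 complementary base pairs; significant dimer risk (threshold 3).

Last 8 bases (5'→3') — forward …TTGGCCCT, reverse …GTAGGGCC.
Reverse complement of the reverse primer's last 8 bases: GGCCCTAC; its first k bases are the reverse complement of the reverse primer's last k bases, so a perfect k-base overlap needs the forward primer's last k bases to equal them.
Comparing (forward last k vs required): k=1: T vs G ✗; k=2: CT vs GG ✗; k=3: CCT vs GGC ✗; k=4: CCCT vs GGCC ✗; k=5: GCCCT vs GGCCC ✗; k=6: GGCCCT vs GGCCCT ✓; k=7: TGGCCCT vs GGCCCTA ✗; k=8: TTGGCCCT vs GGCCCTAC ✗.
Only k = 6 is perfect, so the longest perfect 3' overlap is 6.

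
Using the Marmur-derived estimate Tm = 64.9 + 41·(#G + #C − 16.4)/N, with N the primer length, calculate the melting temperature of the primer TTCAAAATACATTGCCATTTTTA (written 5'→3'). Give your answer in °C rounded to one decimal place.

Base counts: A=8, T=10, G=1, C=4; G+C = 5, N = 23.
Tm = 64.9 + 41·(5 − 16.4)/23 = 64.9 + -467.40/23 = 44.6°C.

44.6°C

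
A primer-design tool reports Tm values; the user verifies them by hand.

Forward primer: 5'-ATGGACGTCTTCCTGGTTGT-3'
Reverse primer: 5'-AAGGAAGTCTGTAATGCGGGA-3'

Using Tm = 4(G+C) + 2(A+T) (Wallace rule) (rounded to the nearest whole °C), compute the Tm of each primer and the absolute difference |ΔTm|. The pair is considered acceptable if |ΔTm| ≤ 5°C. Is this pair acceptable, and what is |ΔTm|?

|ΔTm| = 2°C; the pair is acceptable.

Forward: A=2 T=8 G=6 C=4 → Tm = 2·10 + 4·10 = 60°C.
Reverse: A=7 T=4 G=8 C=2 → Tm = 2·11 + 4·10 = 62°C.
|ΔTm| = |60 − 62| = 2°C, ≤ 5°C.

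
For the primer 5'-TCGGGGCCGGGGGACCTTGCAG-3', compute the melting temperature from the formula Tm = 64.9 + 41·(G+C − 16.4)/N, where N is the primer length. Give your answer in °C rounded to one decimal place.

66.0°C

Base counts: A=2, T=3, G=11, C=6; G+C = 17, N = 22.
Tm = 64.9 + 41·(17 − 16.4)/22 = 64.9 + 24.60/22 = 66.0°C.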